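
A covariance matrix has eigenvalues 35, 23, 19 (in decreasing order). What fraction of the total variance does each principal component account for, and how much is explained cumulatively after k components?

Step 1 — total variance = trace(Sigma) = Σ λ_i = 35 + 23 + 19 = 77.

Step 2 — fraction explained by component i = λ_i / Σ λ:
  PC1: 35/77 = 0.4545
  PC2: 23/77 = 0.2987
  PC3: 19/77 = 0.2468

Step 3 — cumulative fraction after k components = (λ_1 + ... + λ_k) / Σ λ:
  k = 1: 35/77 = 0.4545
  k = 2: (35 + 23)/77 = 58/77 = 0.7532
  k = 3: (35 + 23 + 19)/77 = 77/77 = 1

Summary (fraction, with percent):

explained: PC1 0.4545 (45.45%), PC2 0.2987 (29.87%), PC3 0.2468 (24.68%);  cumulative: 0.4545, 0.7532, 1


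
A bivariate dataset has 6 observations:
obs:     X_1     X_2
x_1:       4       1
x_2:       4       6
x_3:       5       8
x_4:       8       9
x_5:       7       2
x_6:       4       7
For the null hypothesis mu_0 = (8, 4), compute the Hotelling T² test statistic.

Step 1 — sample mean vector:
  mean(X_1) = (4 + 4 + 5 + 8 + 7 + 4) / 6 = 32/6 = 5.3333
  mean(X_2) = (1 + 6 + 8 + 9 + 2 + 7) / 6 = 33/6 = 5.5
  x̄ = (5.3333, 5.5),  deviation x̄ - mu_0 = (5.3333, 5.5) - (8, 4) = (-2.6667, 1.5).

Step 2 — sample covariance matrix, S[i,j] = (1/(n-1)) · Σ_k (x_{k,i} - mean_i) · (x_{k,j} - mean_j), divisor n-1 = 5:
  S[X_1,X_1] = ((-1.3333)·(-1.3333) + (-1.3333)·(-1.3333) + (-0.3333)·(-0.3333) + (2.6667)·(2.6667) + (1.6667)·(1.6667) + (-1.3333)·(-1.3333)) / 5 = 15.3333/5 = 3.0667
  S[X_1,X_2] = ((-1.3333)·(-4.5) + (-1.3333)·(0.5) + (-0.3333)·(2.5) + (2.6667)·(3.5) + (1.6667)·(-3.5) + (-1.3333)·(1.5)) / 5 = 6/5 = 1.2
  S[X_2,X_2] = ((-4.5)·(-4.5) + (0.5)·(0.5) + (2.5)·(2.5) + (3.5)·(3.5) + (-3.5)·(-3.5) + (1.5)·(1.5)) / 5 = 53.5/5 = 10.7
  S = [[3.0667, 1.2],
 [1.2, 10.7]].

Step 3 — invert S. det(S) = 3.0667·10.7 - (1.2)² = 31.3733.
  S^{-1} = (1/det) · [[d, -b], [-b, a]] = [[0.3411, -0.0382],
 [-0.0382, 0.0977]].

Step 4 — quadratic form (x̄ - mu_0)^T · S^{-1} · (x̄ - mu_0):
  S^{-1} · (x̄ - mu_0) = (-0.9669, 0.2486),
  (x̄ - mu_0)^T · [...] = (-2.6667)·(-0.9669) + (1.5)·(0.2486) = 2.9512.

Step 5 — scale by n: T² = 6 · 2.9512 = 17.7072.

T² ≈ 17.7072


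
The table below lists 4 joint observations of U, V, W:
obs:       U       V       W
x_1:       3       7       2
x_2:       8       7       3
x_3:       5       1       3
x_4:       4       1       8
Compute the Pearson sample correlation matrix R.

Step 1 — column means:
  mean(U) = (3 + 8 + 5 + 4) / 4 = 20/4 = 5
  mean(V) = (7 + 7 + 1 + 1) / 4 = 16/4 = 4
  mean(W) = (2 + 3 + 3 + 8) / 4 = 16/4 = 4

Step 2 — sample variances and covariances s[i,j] = (1/(n-1)) · Σ_k (x_{k,i} - mean_i) · (x_{k,j} - mean_j), with n-1 = 3:
  s[U,U] = ((-2)·(-2) + (3)·(3) + (0)·(0) + (-1)·(-1)) / 3 = 14/3 = 4.6667
  s[U,V] = ((-2)·(3) + (3)·(3) + (0)·(-3) + (-1)·(-3)) / 3 = 6/3 = 2
  s[U,W] = ((-2)·(-2) + (3)·(-1) + (0)·(-1) + (-1)·(4)) / 3 = -3/3 = -1
  s[V,V] = ((3)·(3) + (3)·(3) + (-3)·(-3) + (-3)·(-3)) / 3 = 36/3 = 12
  s[V,W] = ((3)·(-2) + (3)·(-1) + (-3)·(-1) + (-3)·(4)) / 3 = -18/3 = -6
  s[W,W] = ((-2)·(-2) + (-1)·(-1) + (-1)·(-1) + (4)·(4)) / 3 = 22/3 = 7.3333
  Sample standard deviations s_i = √(s[i,i]):
  s(U) = √(4.6667) = 2.1602
  s(V) = √(12) = 3.4641
  s(W) = √(7.3333) = 2.708

Step 3 — r_{ij} = s_{ij} / (s_i · s_j):
  r[U,U] = 1 (diagonal).
  r[U,V] = 2 / (2.1602 · 3.4641) = 2 / 7.4833 = 0.2673
  r[U,W] = -1 / (2.1602 · 2.708) = -1 / 5.85 = -0.1709
  r[V,V] = 1 (diagonal).
  r[V,W] = -6 / (3.4641 · 2.708) = -6 / 9.3808 = -0.6396
  r[W,W] = 1 (diagonal).

R is symmetric with unit diagonal. Assembling:

R = [[1, 0.2673, -0.1709],
 [0.2673, 1, -0.6396],
 [-0.1709, -0.6396, 1]]


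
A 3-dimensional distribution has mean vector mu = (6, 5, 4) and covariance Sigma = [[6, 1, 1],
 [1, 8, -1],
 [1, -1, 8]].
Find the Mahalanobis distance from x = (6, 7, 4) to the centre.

Step 1 — centre the observation: (x - mu) = (0, 2, 0).

Step 2 — invert Sigma (cofactor / det for 3×3, or solve directly):
  Sigma^{-1} = [[0.175, -0.025, -0.025],
 [-0.025, 0.1306, 0.0194],
 [-0.025, 0.0194, 0.1306]].

Step 3 — form the quadratic (x - mu)^T · Sigma^{-1} · (x - mu):
  Sigma^{-1} · (x - mu) = (-0.05, 0.2611, 0.0389).
  (x - mu)^T · [Sigma^{-1} · (x - mu)] = (0)·(-0.05) + (2)·(0.2611) + (0)·(0.0389) = 0.5222.

Step 4 — take square root: d = √(0.5222) ≈ 0.7226.

d(x, mu) = √(0.5222) ≈ 0.7226


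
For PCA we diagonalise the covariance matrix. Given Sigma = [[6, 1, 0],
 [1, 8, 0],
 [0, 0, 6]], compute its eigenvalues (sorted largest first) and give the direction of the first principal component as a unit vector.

Step 1 — characteristic polynomial p(λ) = det(λI - Sigma) = λ³ - tr·λ² + c_1·λ - det, where tr = trace, c_1 = sum of the principal 2×2 minors, det = det(Sigma):
  tr = 6 + 8 + 6 = 20,
  c_1 = (6·8 - (1)²) + (6·6 - (0)²) + (8·6 - (0)²) = 47 + 36 + 48 = 131,
  det = 6·(8·6 - (0)²) - (1)·((1)·6 - (0)·(0)) + (0)·((1)·(0) - 8·(0)) = 6·(48) - (1)·(6) + (0)·(0) = 282.
  So p(λ) = λ³ - 20λ² + 131λ - 282.
Step 2 — look for an integer root (rational root theorem: any rational root is an integer divisor of 282). Testing λ = 6:
  p(6) = 216 - 720 + 786 - 282 = 0  ✓
  Dividing out (λ - 6): p(λ) = (λ - 6)(λ² - 14λ + 47).
Step 3 — remaining eigenvalues from the quadratic λ² - 14λ + 47 = 0:
  Δ = 14² - 4·47 = 196 - 188 = 8,  λ = (14 ± √8)/2 = (14 ± 2.8284)/2 ≈ 8.4142 or 5.5858.
  Sorted: λ_1 = 8.4142,  λ_2 = 6,  λ_3 = 5.5858  (check: sum = 20 = tr ✓).

Step 4 — unit eigenvector for λ_1 ≈ 8.4142: v spans the null space of (Sigma - λ_1 I), whose rows are
  r_1 = (-2.4142, 1, 0),  r_2 = (1, -0.4142, 0),  r_3 = (0, 0, -2.4142).
  v is orthogonal to every row, so take v ∝ r_1 × r_3 = ((1)·(-2.4142) - (0)·(0), (0)·(0) - (-2.4142)·(-2.4142), (-2.4142)·(0) - (1)·(0)) ≈ (-2.4142, -5.8284, 0).
  Rescale (multiply by -1 so the first nonzero entry is positive): u = (2.4142, 5.8284, 0).
  ||u|| = √((2.4142)² + (5.8284)² + (0)²) = √(39.799) ≈ 6.3086,  v_1 = u/||u|| ≈ (0.3827, 0.9239, 0) (||v_1|| = 1).

λ_1 = 8.4142,  λ_2 = 6,  λ_3 = 5.5858;  v_1 ≈ (0.3827, 0.9239, 0)


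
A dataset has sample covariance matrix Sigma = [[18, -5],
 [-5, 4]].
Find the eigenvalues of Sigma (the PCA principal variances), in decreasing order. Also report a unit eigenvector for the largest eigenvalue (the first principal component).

Step 1 — characteristic polynomial of 2×2 Sigma:
  det(Sigma - λI) = λ² - trace · λ + det = 0.
  trace = 18 + 4 = 22, det = 18·4 - (-5)² = 47.
Step 2 — discriminant:
  Δ = trace² - 4·det = 484 - 188 = 296.
Step 3 — eigenvalues:
  λ = (trace ± √Δ)/2 = (22 ± 17.2047)/2,
  λ_1 = 19.6023,  λ_2 = 2.3977.

Step 4 — unit eigenvector for λ_1: solve (Sigma - λ_1 I)v = 0. First row:
  (18 - 19.6023)·v_x + (-5)·v_y = 0, i.e. (-1.6023)·v_x + (-5)·v_y = 0,
  so v ∝ (b, λ_1 - a) = (-5, 1.6023); multiply by -1 so the first entry is positive: u = (5, -1.6023).
  ||u|| = √((5)² + (-1.6023)²) = √(27.5674) ≈ 5.2505,
  v_1 = u/||u|| ≈ (0.9523, -0.3052) (||v_1|| = 1).

λ_1 = 19.6023,  λ_2 = 2.3977;  v_1 ≈ (0.9523, -0.3052)


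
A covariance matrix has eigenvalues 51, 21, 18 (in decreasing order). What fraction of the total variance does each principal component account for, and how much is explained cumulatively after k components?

Step 1 — total variance = trace(Sigma) = Σ λ_i = 51 + 21 + 18 = 90.

Step 2 — fraction explained by component i = λ_i / Σ λ:
  PC1: 51/90 = 0.5667
  PC2: 21/90 = 0.2333
  PC3: 18/90 = 0.2

Step 3 — cumulative fraction after k components = (λ_1 + ... + λ_k) / Σ λ:
  k = 1: 51/90 = 0.5667
  k = 2: (51 + 21)/90 = 72/90 = 0.8
  k = 3: (51 + 21 + 18)/90 = 90/90 = 1

Summary (fraction, with percent):

explained: PC1 0.5667 (56.67%), PC2 0.2333 (23.33%), PC3 0.2 (20%);  cumulative: 0.5667, 0.8, 1


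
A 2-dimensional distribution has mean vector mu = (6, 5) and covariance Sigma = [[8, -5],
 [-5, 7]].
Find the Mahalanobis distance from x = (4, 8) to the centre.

Step 1 — centre the observation: (x - mu) = (-2, 3).

Step 2 — invert Sigma. det(Sigma) = 8·7 - (-5)² = 31.
  Sigma^{-1} = (1/det) · [[d, -b], [-b, a]] = [[0.2258, 0.1613],
 [0.1613, 0.2581]].

Step 3 — form the quadratic (x - mu)^T · Sigma^{-1} · (x - mu):
  Sigma^{-1} · (x - mu) = (0.0323, 0.4516).
  (x - mu)^T · [Sigma^{-1} · (x - mu)] = (-2)·(0.0323) + (3)·(0.4516) = 1.2903.

Step 4 — take square root: d = √(1.2903) ≈ 1.1359.

d(x, mu) = √(1.2903) ≈ 1.1359


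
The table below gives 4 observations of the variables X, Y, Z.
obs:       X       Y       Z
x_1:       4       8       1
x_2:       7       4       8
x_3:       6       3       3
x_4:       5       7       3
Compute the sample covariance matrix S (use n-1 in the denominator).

Step 1 — column means:
  mean(X) = (4 + 7 + 6 + 5) / 4 = 22/4 = 5.5
  mean(Y) = (8 + 4 + 3 + 7) / 4 = 22/4 = 5.5
  mean(Z) = (1 + 8 + 3 + 3) / 4 = 15/4 = 3.75

Step 2 — sample covariance S[i,j] = (1/(n-1)) · Σ_k (x_{k,i} - mean_i) · (x_{k,j} - mean_j), with n-1 = 3.
  S[X,X] = ((-1.5)·(-1.5) + (1.5)·(1.5) + (0.5)·(0.5) + (-0.5)·(-0.5)) / 3 = 5/3 = 1.6667
  S[X,Y] = ((-1.5)·(2.5) + (1.5)·(-1.5) + (0.5)·(-2.5) + (-0.5)·(1.5)) / 3 = -8/3 = -2.6667
  S[X,Z] = ((-1.5)·(-2.75) + (1.5)·(4.25) + (0.5)·(-0.75) + (-0.5)·(-0.75)) / 3 = 10.5/3 = 3.5
  S[Y,Y] = ((2.5)·(2.5) + (-1.5)·(-1.5) + (-2.5)·(-2.5) + (1.5)·(1.5)) / 3 = 17/3 = 5.6667
  S[Y,Z] = ((2.5)·(-2.75) + (-1.5)·(4.25) + (-2.5)·(-0.75) + (1.5)·(-0.75)) / 3 = -12.5/3 = -4.1667
  S[Z,Z] = ((-2.75)·(-2.75) + (4.25)·(4.25) + (-0.75)·(-0.75) + (-0.75)·(-0.75)) / 3 = 26.75/3 = 8.9167

S is symmetric (S[j,i] = S[i,j]). Assembling:

S = [[1.6667, -2.6667, 3.5],
 [-2.6667, 5.6667, -4.1667],
 [3.5, -4.1667, 8.9167]]


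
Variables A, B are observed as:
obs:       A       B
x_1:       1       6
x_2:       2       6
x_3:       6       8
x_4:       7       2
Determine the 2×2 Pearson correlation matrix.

Step 1 — column means:
  mean(A) = (1 + 2 + 6 + 7) / 4 = 16/4 = 4
  mean(B) = (6 + 6 + 8 + 2) / 4 = 22/4 = 5.5

Step 2 — sample variances and covariances s[i,j] = (1/(n-1)) · Σ_k (x_{k,i} - mean_i) · (x_{k,j} - mean_j), with n-1 = 3:
  s[A,A] = ((-3)·(-3) + (-2)·(-2) + (2)·(2) + (3)·(3)) / 3 = 26/3 = 8.6667
  s[A,B] = ((-3)·(0.5) + (-2)·(0.5) + (2)·(2.5) + (3)·(-3.5)) / 3 = -8/3 = -2.6667
  s[B,B] = ((0.5)·(0.5) + (0.5)·(0.5) + (2.5)·(2.5) + (-3.5)·(-3.5)) / 3 = 19/3 = 6.3333
  Sample standard deviations s_i = √(s[i,i]):
  s(A) = √(8.6667) = 2.9439
  s(B) = √(6.3333) = 2.5166

Step 3 — r_{ij} = s_{ij} / (s_i · s_j):
  r[A,A] = 1 (diagonal).
  r[A,B] = -2.6667 / (2.9439 · 2.5166) = -2.6667 / 7.4087 = -0.3599
  r[B,B] = 1 (diagonal).

R is symmetric with unit diagonal. Assembling:

R = [[1, -0.3599],
 [-0.3599, 1]]


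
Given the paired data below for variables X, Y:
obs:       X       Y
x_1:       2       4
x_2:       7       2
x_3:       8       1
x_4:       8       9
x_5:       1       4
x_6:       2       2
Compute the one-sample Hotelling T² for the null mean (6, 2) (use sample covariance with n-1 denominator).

Step 1 — sample mean vector:
  mean(X) = (2 + 7 + 8 + 8 + 1 + 2) / 6 = 28/6 = 4.6667
  mean(Y) = (4 + 2 + 1 + 9 + 4 + 2) / 6 = 22/6 = 3.6667
  x̄ = (4.6667, 3.6667),  deviation x̄ - mu_0 = (4.6667, 3.6667) - (6, 2) = (-1.3333, 1.6667).

Step 2 — sample covariance matrix, S[i,j] = (1/(n-1)) · Σ_k (x_{k,i} - mean_i) · (x_{k,j} - mean_j), divisor n-1 = 5:
  S[X,X] = ((-2.6667)·(-2.6667) + (2.3333)·(2.3333) + (3.3333)·(3.3333) + (3.3333)·(3.3333) + (-3.6667)·(-3.6667) + (-2.6667)·(-2.6667)) / 5 = 55.3333/5 = 11.0667
  S[X,Y] = ((-2.6667)·(0.3333) + (2.3333)·(-1.6667) + (3.3333)·(-2.6667) + (3.3333)·(5.3333) + (-3.6667)·(0.3333) + (-2.6667)·(-1.6667)) / 5 = 7.3333/5 = 1.4667
  S[Y,Y] = ((0.3333)·(0.3333) + (-1.6667)·(-1.6667) + (-2.6667)·(-2.6667) + (5.3333)·(5.3333) + (0.3333)·(0.3333) + (-1.6667)·(-1.6667)) / 5 = 41.3333/5 = 8.2667
  S = [[11.0667, 1.4667],
 [1.4667, 8.2667]].

Step 3 — invert S. det(S) = 11.0667·8.2667 - (1.4667)² = 89.3333.
  S^{-1} = (1/det) · [[d, -b], [-b, a]] = [[0.0925, -0.0164],
 [-0.0164, 0.1239]].

Step 4 — quadratic form (x̄ - mu_0)^T · S^{-1} · (x̄ - mu_0):
  S^{-1} · (x̄ - mu_0) = (-0.1507, 0.2284),
  (x̄ - mu_0)^T · [...] = (-1.3333)·(-0.1507) + (1.6667)·(0.2284) = 0.5816.

Step 5 — scale by n: T² = 6 · 0.5816 = 3.4896.

T² ≈ 3.4896


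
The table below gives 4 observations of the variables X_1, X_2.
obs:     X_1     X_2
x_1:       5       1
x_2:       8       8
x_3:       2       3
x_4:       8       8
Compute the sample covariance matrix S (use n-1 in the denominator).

Step 1 — column means:
  mean(X_1) = (5 + 8 + 2 + 8) / 4 = 23/4 = 5.75
  mean(X_2) = (1 + 8 + 3 + 8) / 4 = 20/4 = 5

Step 2 — sample covariance S[i,j] = (1/(n-1)) · Σ_k (x_{k,i} - mean_i) · (x_{k,j} - mean_j), with n-1 = 3.
  S[X_1,X_1] = ((-0.75)·(-0.75) + (2.25)·(2.25) + (-3.75)·(-3.75) + (2.25)·(2.25)) / 3 = 24.75/3 = 8.25
  S[X_1,X_2] = ((-0.75)·(-4) + (2.25)·(3) + (-3.75)·(-2) + (2.25)·(3)) / 3 = 24/3 = 8
  S[X_2,X_2] = ((-4)·(-4) + (3)·(3) + (-2)·(-2) + (3)·(3)) / 3 = 38/3 = 12.6667

S is symmetric (S[j,i] = S[i,j]). Assembling:

S = [[8.25, 8],
 [8, 12.6667]]


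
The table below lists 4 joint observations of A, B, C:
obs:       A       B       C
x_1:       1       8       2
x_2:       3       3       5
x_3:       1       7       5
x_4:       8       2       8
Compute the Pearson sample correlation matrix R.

Step 1 — column means:
  mean(A) = (1 + 3 + 1 + 8) / 4 = 13/4 = 3.25
  mean(B) = (8 + 3 + 7 + 2) / 4 = 20/4 = 5
  mean(C) = (2 + 5 + 5 + 8) / 4 = 20/4 = 5

Step 2 — sample variances and covariances s[i,j] = (1/(n-1)) · Σ_k (x_{k,i} - mean_i) · (x_{k,j} - mean_j), with n-1 = 3:
  s[A,A] = ((-2.25)·(-2.25) + (-0.25)·(-0.25) + (-2.25)·(-2.25) + (4.75)·(4.75)) / 3 = 32.75/3 = 10.9167
  s[A,B] = ((-2.25)·(3) + (-0.25)·(-2) + (-2.25)·(2) + (4.75)·(-3)) / 3 = -25/3 = -8.3333
  s[A,C] = ((-2.25)·(-3) + (-0.25)·(0) + (-2.25)·(0) + (4.75)·(3)) / 3 = 21/3 = 7
  s[B,B] = ((3)·(3) + (-2)·(-2) + (2)·(2) + (-3)·(-3)) / 3 = 26/3 = 8.6667
  s[B,C] = ((3)·(-3) + (-2)·(0) + (2)·(0) + (-3)·(3)) / 3 = -18/3 = -6
  s[C,C] = ((-3)·(-3) + (0)·(0) + (0)·(0) + (3)·(3)) / 3 = 18/3 = 6
  Sample standard deviations s_i = √(s[i,i]):
  s(A) = √(10.9167) = 3.304
  s(B) = √(8.6667) = 2.9439
  s(C) = √(6) = 2.4495

Step 3 — r_{ij} = s_{ij} / (s_i · s_j):
  r[A,A] = 1 (diagonal).
  r[A,B] = -8.3333 / (3.304 · 2.9439) = -8.3333 / 9.7268 = -0.8567
  r[A,C] = 7 / (3.304 · 2.4495) = 7 / 8.0932 = 0.8649
  r[B,B] = 1 (diagonal).
  r[B,C] = -6 / (2.9439 · 2.4495) = -6 / 7.2111 = -0.8321
  r[C,C] = 1 (diagonal).

R is symmetric with unit diagonal. Assembling:

R = [[1, -0.8567, 0.8649],
 [-0.8567, 1, -0.8321],
 [0.8649, -0.8321, 1]]


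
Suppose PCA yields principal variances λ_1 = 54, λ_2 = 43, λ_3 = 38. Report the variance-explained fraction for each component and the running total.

Step 1 — total variance = trace(Sigma) = Σ λ_i = 54 + 43 + 38 = 135.

Step 2 — fraction explained by component i = λ_i / Σ λ:
  PC1: 54/135 = 0.4
  PC2: 43/135 = 0.3185
  PC3: 38/135 = 0.2815

Step 3 — cumulative fraction after k components = (λ_1 + ... + λ_k) / Σ λ:
  k = 1: 54/135 = 0.4
  k = 2: (54 + 43)/135 = 97/135 = 0.7185
  k = 3: (54 + 43 + 38)/135 = 135/135 = 1

Summary (fraction, with percent):

explained: PC1 0.4 (40%), PC2 0.3185 (31.85%), PC3 0.2815 (28.15%);  cumulative: 0.4, 0.7185, 1


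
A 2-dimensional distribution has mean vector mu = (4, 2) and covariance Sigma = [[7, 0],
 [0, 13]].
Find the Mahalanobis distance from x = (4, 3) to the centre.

Step 1 — centre the observation: (x - mu) = (0, 1).

Step 2 — invert Sigma. det(Sigma) = 7·13 - (0)² = 91.
  Sigma^{-1} = (1/det) · [[d, -b], [-b, a]] = [[0.1429, 0],
 [0, 0.0769]].

Step 3 — form the quadratic (x - mu)^T · Sigma^{-1} · (x - mu):
  Sigma^{-1} · (x - mu) = (0, 0.0769).
  (x - mu)^T · [Sigma^{-1} · (x - mu)] = (0)·(0) + (1)·(0.0769) = 0.0769.

Step 4 — take square root: d = √(0.0769) ≈ 0.2774.

d(x, mu) = √(0.0769) ≈ 0.2774


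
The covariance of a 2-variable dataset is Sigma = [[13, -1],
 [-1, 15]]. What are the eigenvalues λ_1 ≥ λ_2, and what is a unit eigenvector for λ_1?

Step 1 — characteristic polynomial of 2×2 Sigma:
  det(Sigma - λI) = λ² - trace · λ + det = 0.
  trace = 13 + 15 = 28, det = 13·15 - (-1)² = 194.
Step 2 — discriminant:
  Δ = trace² - 4·det = 784 - 776 = 8.
Step 3 — eigenvalues:
  λ = (trace ± √Δ)/2 = (28 ± 2.8284)/2,
  λ_1 = 15.4142,  λ_2 = 12.5858.

Step 4 — unit eigenvector for λ_1: solve (Sigma - λ_1 I)v = 0. First row:
  (13 - 15.4142)·v_x + (-1)·v_y = 0, i.e. (-2.4142)·v_x + (-1)·v_y = 0,
  so v ∝ (b, λ_1 - a) = (-1, 2.4142); multiply by -1 so the first entry is positive: u = (1, -2.4142).
  ||u|| = √((1)² + (-2.4142)²) = √(6.8284) ≈ 2.6131,
  v_1 = u/||u|| ≈ (0.3827, -0.9239) (||v_1|| = 1).

λ_1 = 15.4142,  λ_2 = 12.5858;  v_1 ≈ (0.3827, -0.9239)


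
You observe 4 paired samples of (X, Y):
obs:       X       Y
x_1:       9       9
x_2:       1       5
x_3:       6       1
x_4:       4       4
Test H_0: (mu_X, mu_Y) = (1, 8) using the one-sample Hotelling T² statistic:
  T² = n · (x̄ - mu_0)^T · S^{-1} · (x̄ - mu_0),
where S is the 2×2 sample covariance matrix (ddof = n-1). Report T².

Step 1 — sample mean vector:
  mean(X) = (9 + 1 + 6 + 4) / 4 = 20/4 = 5
  mean(Y) = (9 + 5 + 1 + 4) / 4 = 19/4 = 4.75
  x̄ = (5, 4.75),  deviation x̄ - mu_0 = (5, 4.75) - (1, 8) = (4, -3.25).

Step 2 — sample covariance matrix, S[i,j] = (1/(n-1)) · Σ_k (x_{k,i} - mean_i) · (x_{k,j} - mean_j), divisor n-1 = 3:
  S[X,X] = ((4)·(4) + (-4)·(-4) + (1)·(1) + (-1)·(-1)) / 3 = 34/3 = 11.3333
  S[X,Y] = ((4)·(4.25) + (-4)·(0.25) + (1)·(-3.75) + (-1)·(-0.75)) / 3 = 13/3 = 4.3333
  S[Y,Y] = ((4.25)·(4.25) + (0.25)·(0.25) + (-3.75)·(-3.75) + (-0.75)·(-0.75)) / 3 = 32.75/3 = 10.9167
  S = [[11.3333, 4.3333],
 [4.3333, 10.9167]].

Step 3 — invert S. det(S) = 11.3333·10.9167 - (4.3333)² = 104.9444.
  S^{-1} = (1/det) · [[d, -b], [-b, a]] = [[0.104, -0.0413],
 [-0.0413, 0.108]].

Step 4 — quadratic form (x̄ - mu_0)^T · S^{-1} · (x̄ - mu_0):
  S^{-1} · (x̄ - mu_0) = (0.5503, -0.5161),
  (x̄ - mu_0)^T · [...] = (4)·(0.5503) + (-3.25)·(-0.5161) = 3.8786.

Step 5 — scale by n: T² = 4 · 3.8786 = 15.5146.

T² ≈ 15.5146


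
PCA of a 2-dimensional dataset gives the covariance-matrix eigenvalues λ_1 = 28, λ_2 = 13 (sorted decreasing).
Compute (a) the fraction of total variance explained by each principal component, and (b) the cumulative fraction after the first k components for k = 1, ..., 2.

Step 1 — total variance = trace(Sigma) = Σ λ_i = 28 + 13 = 41.

Step 2 — fraction explained by component i = λ_i / Σ λ:
  PC1: 28/41 = 0.6829
  PC2: 13/41 = 0.3171

Step 3 — cumulative fraction after k components = (λ_1 + ... + λ_k) / Σ λ:
  k = 1: 28/41 = 0.6829
  k = 2: (28 + 13)/41 = 41/41 = 1

Summary (fraction, with percent):

explained: PC1 0.6829 (68.29%), PC2 0.3171 (31.71%);  cumulative: 0.6829, 1


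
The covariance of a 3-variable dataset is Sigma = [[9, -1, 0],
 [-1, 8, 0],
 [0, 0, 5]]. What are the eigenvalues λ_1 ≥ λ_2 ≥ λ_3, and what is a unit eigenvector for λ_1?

Step 1 — characteristic polynomial p(λ) = det(λI - Sigma) = λ³ - tr·λ² + c_1·λ - det, where tr = trace, c_1 = sum of the principal 2×2 minors, det = det(Sigma):
  tr = 9 + 8 + 5 = 22,
  c_1 = (9·8 - (-1)²) + (9·5 - (0)²) + (8·5 - (0)²) = 71 + 45 + 40 = 156,
  det = 9·(8·5 - (0)²) - (-1)·((-1)·5 - (0)·(0)) + (0)·((-1)·(0) - 8·(0)) = 9·(40) - (-1)·(-5) + (0)·(0) = 355.
  So p(λ) = λ³ - 22λ² + 156λ - 355.
Step 2 — look for an integer root (rational root theorem: any rational root is an integer divisor of 355). Testing λ = 5:
  p(5) = 125 - 550 + 780 - 355 = 0  ✓
  Dividing out (λ - 5): p(λ) = (λ - 5)(λ² - 17λ + 71).
Step 3 — remaining eigenvalues from the quadratic λ² - 17λ + 71 = 0:
  Δ = 17² - 4·71 = 289 - 284 = 5,  λ = (17 ± √5)/2 = (17 ± 2.2361)/2 ≈ 9.618 or 7.382.
  Sorted: λ_1 = 9.618,  λ_2 = 7.382,  λ_3 = 5  (check: sum = 22 = tr ✓).

Step 4 — unit eigenvector for λ_1 ≈ 9.618: v spans the null space of (Sigma - λ_1 I), whose rows are
  r_1 = (-0.618, -1, 0),  r_2 = (-1, -1.618, 0),  r_3 = (0, 0, -4.618).
  v is orthogonal to every row, so take v ∝ r_1 × r_3 = ((-1)·(-4.618) - (0)·(0), (0)·(0) - (-0.618)·(-4.618), (-0.618)·(0) - (-1)·(0)) ≈ (4.618, -2.8541, 0).
  Let u = (4.618, -2.8541, 0).
  ||u|| = √((4.618)² + (-2.8541)² + (0)²) = √(29.4721) ≈ 5.4288,  v_1 = u/||u|| ≈ (0.8507, -0.5257, 0) (||v_1|| = 1).

λ_1 = 9.618,  λ_2 = 7.382,  λ_3 = 5;  v_1 ≈ (0.8507, -0.5257, 0)


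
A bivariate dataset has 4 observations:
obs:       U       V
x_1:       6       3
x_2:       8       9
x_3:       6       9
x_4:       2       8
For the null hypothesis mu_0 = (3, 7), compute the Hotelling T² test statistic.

Step 1 — sample mean vector:
  mean(U) = (6 + 8 + 6 + 2) / 4 = 22/4 = 5.5
  mean(V) = (3 + 9 + 9 + 8) / 4 = 29/4 = 7.25
  x̄ = (5.5, 7.25),  deviation x̄ - mu_0 = (5.5, 7.25) - (3, 7) = (2.5, 0.25).

Step 2 — sample covariance matrix, S[i,j] = (1/(n-1)) · Σ_k (x_{k,i} - mean_i) · (x_{k,j} - mean_j), divisor n-1 = 3:
  S[U,U] = ((0.5)·(0.5) + (2.5)·(2.5) + (0.5)·(0.5) + (-3.5)·(-3.5)) / 3 = 19/3 = 6.3333
  S[U,V] = ((0.5)·(-4.25) + (2.5)·(1.75) + (0.5)·(1.75) + (-3.5)·(0.75)) / 3 = 0.5/3 = 0.1667
  S[V,V] = ((-4.25)·(-4.25) + (1.75)·(1.75) + (1.75)·(1.75) + (0.75)·(0.75)) / 3 = 24.75/3 = 8.25
  S = [[6.3333, 0.1667],
 [0.1667, 8.25]].

Step 3 — invert S. det(S) = 6.3333·8.25 - (0.1667)² = 52.2222.
  S^{-1} = (1/det) · [[d, -b], [-b, a]] = [[0.158, -0.0032],
 [-0.0032, 0.1213]].

Step 4 — quadratic form (x̄ - mu_0)^T · S^{-1} · (x̄ - mu_0):
  S^{-1} · (x̄ - mu_0) = (0.3941, 0.0223),
  (x̄ - mu_0)^T · [...] = (2.5)·(0.3941) + (0.25)·(0.0223) = 0.991.

Step 5 — scale by n: T² = 4 · 0.991 = 3.9638.

T² ≈ 3.9638


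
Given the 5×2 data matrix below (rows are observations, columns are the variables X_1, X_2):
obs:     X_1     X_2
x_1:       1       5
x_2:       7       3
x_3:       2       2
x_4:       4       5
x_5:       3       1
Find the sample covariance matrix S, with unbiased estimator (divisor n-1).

Step 1 — column means:
  mean(X_1) = (1 + 7 + 2 + 4 + 3) / 5 = 17/5 = 3.4
  mean(X_2) = (5 + 3 + 2 + 5 + 1) / 5 = 16/5 = 3.2

Step 2 — sample covariance S[i,j] = (1/(n-1)) · Σ_k (x_{k,i} - mean_i) · (x_{k,j} - mean_j), with n-1 = 4.
  S[X_1,X_1] = ((-2.4)·(-2.4) + (3.6)·(3.6) + (-1.4)·(-1.4) + (0.6)·(0.6) + (-0.4)·(-0.4)) / 4 = 21.2/4 = 5.3
  S[X_1,X_2] = ((-2.4)·(1.8) + (3.6)·(-0.2) + (-1.4)·(-1.2) + (0.6)·(1.8) + (-0.4)·(-2.2)) / 4 = -1.4/4 = -0.35
  S[X_2,X_2] = ((1.8)·(1.8) + (-0.2)·(-0.2) + (-1.2)·(-1.2) + (1.8)·(1.8) + (-2.2)·(-2.2)) / 4 = 12.8/4 = 3.2

S is symmetric (S[j,i] = S[i,j]). Assembling:

S = [[5.3, -0.35],
 [-0.35, 3.2]]


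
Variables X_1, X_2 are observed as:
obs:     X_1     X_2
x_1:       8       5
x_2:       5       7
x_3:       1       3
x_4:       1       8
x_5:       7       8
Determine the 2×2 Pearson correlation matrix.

Step 1 — column means:
  mean(X_1) = (8 + 5 + 1 + 1 + 7) / 5 = 22/5 = 4.4
  mean(X_2) = (5 + 7 + 3 + 8 + 8) / 5 = 31/5 = 6.2

Step 2 — sample variances and covariances s[i,j] = (1/(n-1)) · Σ_k (x_{k,i} - mean_i) · (x_{k,j} - mean_j), with n-1 = 4:
  s[X_1,X_1] = ((3.6)·(3.6) + (0.6)·(0.6) + (-3.4)·(-3.4) + (-3.4)·(-3.4) + (2.6)·(2.6)) / 4 = 43.2/4 = 10.8
  s[X_1,X_2] = ((3.6)·(-1.2) + (0.6)·(0.8) + (-3.4)·(-3.2) + (-3.4)·(1.8) + (2.6)·(1.8)) / 4 = 5.6/4 = 1.4
  s[X_2,X_2] = ((-1.2)·(-1.2) + (0.8)·(0.8) + (-3.2)·(-3.2) + (1.8)·(1.8) + (1.8)·(1.8)) / 4 = 18.8/4 = 4.7
  Sample standard deviations s_i = √(s[i,i]):
  s(X_1) = √(10.8) = 3.2863
  s(X_2) = √(4.7) = 2.1679

Step 3 — r_{ij} = s_{ij} / (s_i · s_j):
  r[X_1,X_1] = 1 (diagonal).
  r[X_1,X_2] = 1.4 / (3.2863 · 2.1679) = 1.4 / 7.1246 = 0.1965
  r[X_2,X_2] = 1 (diagonal).

R is symmetric with unit diagonal. Assembling:

R = [[1, 0.1965],
 [0.1965, 1]]


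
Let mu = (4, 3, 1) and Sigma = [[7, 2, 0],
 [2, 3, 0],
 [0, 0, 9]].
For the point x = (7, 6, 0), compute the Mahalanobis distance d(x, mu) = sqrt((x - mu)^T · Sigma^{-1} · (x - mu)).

Step 1 — centre the observation: (x - mu) = (3, 3, -1).

Step 2 — invert Sigma (cofactor / det for 3×3, or solve directly):
  Sigma^{-1} = [[0.1765, -0.1176, 0],
 [-0.1176, 0.4118, 0],
 [0, 0, 0.1111]].

Step 3 — form the quadratic (x - mu)^T · Sigma^{-1} · (x - mu):
  Sigma^{-1} · (x - mu) = (0.1765, 0.8824, -0.1111).
  (x - mu)^T · [Sigma^{-1} · (x - mu)] = (3)·(0.1765) + (3)·(0.8824) + (-1)·(-0.1111) = 3.2876.

Step 4 — take square root: d = √(3.2876) ≈ 1.8132.

d(x, mu) = √(3.2876) ≈ 1.8132


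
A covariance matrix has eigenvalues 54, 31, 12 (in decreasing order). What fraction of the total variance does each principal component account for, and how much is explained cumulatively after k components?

Step 1 — total variance = trace(Sigma) = Σ λ_i = 54 + 31 + 12 = 97.

Step 2 — fraction explained by component i = λ_i / Σ λ:
  PC1: 54/97 = 0.5567
  PC2: 31/97 = 0.3196
  PC3: 12/97 = 0.1237

Step 3 — cumulative fraction after k components = (λ_1 + ... + λ_k) / Σ λ:
  k = 1: 54/97 = 0.5567
  k = 2: (54 + 31)/97 = 85/97 = 0.8763
  k = 3: (54 + 31 + 12)/97 = 97/97 = 1

Summary (fraction, with percent):

explained: PC1 0.5567 (55.67%), PC2 0.3196 (31.96%), PC3 0.1237 (12.37%);  cumulative: 0.5567, 0.8763, 1


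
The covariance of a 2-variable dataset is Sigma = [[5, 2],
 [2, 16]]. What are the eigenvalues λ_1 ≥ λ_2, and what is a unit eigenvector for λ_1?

Step 1 — characteristic polynomial of 2×2 Sigma:
  det(Sigma - λI) = λ² - trace · λ + det = 0.
  trace = 5 + 16 = 21, det = 5·16 - (2)² = 76.
Step 2 — discriminant:
  Δ = trace² - 4·det = 441 - 304 = 137.
Step 3 — eigenvalues:
  λ = (trace ± √Δ)/2 = (21 ± 11.7047)/2,
  λ_1 = 16.3523,  λ_2 = 4.6477.

Step 4 — unit eigenvector for λ_1: solve (Sigma - λ_1 I)v = 0. First row:
  (5 - 16.3523)·v_x + (2)·v_y = 0, i.e. (-11.3523)·v_x + (2)·v_y = 0,
  so v ∝ (b, λ_1 - a) = (2, 11.3523) = u.
  ||u|| = √((2)² + (11.3523)²) = √(132.8758) ≈ 11.5272,
  v_1 = u/||u|| ≈ (0.1735, 0.9848) (||v_1|| = 1).

λ_1 = 16.3523,  λ_2 = 4.6477;  v_1 ≈ (0.1735, 0.9848)


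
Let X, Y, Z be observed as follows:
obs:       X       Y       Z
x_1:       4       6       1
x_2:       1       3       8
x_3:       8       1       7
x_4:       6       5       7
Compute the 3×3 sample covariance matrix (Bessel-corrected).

Step 1 — column means:
  mean(X) = (4 + 1 + 8 + 6) / 4 = 19/4 = 4.75
  mean(Y) = (6 + 3 + 1 + 5) / 4 = 15/4 = 3.75
  mean(Z) = (1 + 8 + 7 + 7) / 4 = 23/4 = 5.75

Step 2 — sample covariance S[i,j] = (1/(n-1)) · Σ_k (x_{k,i} - mean_i) · (x_{k,j} - mean_j), with n-1 = 3.
  S[X,X] = ((-0.75)·(-0.75) + (-3.75)·(-3.75) + (3.25)·(3.25) + (1.25)·(1.25)) / 3 = 26.75/3 = 8.9167
  S[X,Y] = ((-0.75)·(2.25) + (-3.75)·(-0.75) + (3.25)·(-2.75) + (1.25)·(1.25)) / 3 = -6.25/3 = -2.0833
  S[X,Z] = ((-0.75)·(-4.75) + (-3.75)·(2.25) + (3.25)·(1.25) + (1.25)·(1.25)) / 3 = 0.75/3 = 0.25
  S[Y,Y] = ((2.25)·(2.25) + (-0.75)·(-0.75) + (-2.75)·(-2.75) + (1.25)·(1.25)) / 3 = 14.75/3 = 4.9167
  S[Y,Z] = ((2.25)·(-4.75) + (-0.75)·(2.25) + (-2.75)·(1.25) + (1.25)·(1.25)) / 3 = -14.25/3 = -4.75
  S[Z,Z] = ((-4.75)·(-4.75) + (2.25)·(2.25) + (1.25)·(1.25) + (1.25)·(1.25)) / 3 = 30.75/3 = 10.25

S is symmetric (S[j,i] = S[i,j]). Assembling:

S = [[8.9167, -2.0833, 0.25],
 [-2.0833, 4.9167, -4.75],
 [0.25, -4.75, 10.25]]


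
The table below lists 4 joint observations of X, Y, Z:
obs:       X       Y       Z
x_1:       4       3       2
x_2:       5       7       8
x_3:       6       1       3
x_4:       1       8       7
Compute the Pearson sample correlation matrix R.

Step 1 — column means:
  mean(X) = (4 + 5 + 6 + 1) / 4 = 16/4 = 4
  mean(Y) = (3 + 7 + 1 + 8) / 4 = 19/4 = 4.75
  mean(Z) = (2 + 8 + 3 + 7) / 4 = 20/4 = 5

Step 2 — sample variances and covariances s[i,j] = (1/(n-1)) · Σ_k (x_{k,i} - mean_i) · (x_{k,j} - mean_j), with n-1 = 3:
  s[X,X] = ((0)·(0) + (1)·(1) + (2)·(2) + (-3)·(-3)) / 3 = 14/3 = 4.6667
  s[X,Y] = ((0)·(-1.75) + (1)·(2.25) + (2)·(-3.75) + (-3)·(3.25)) / 3 = -15/3 = -5
  s[X,Z] = ((0)·(-3) + (1)·(3) + (2)·(-2) + (-3)·(2)) / 3 = -7/3 = -2.3333
  s[Y,Y] = ((-1.75)·(-1.75) + (2.25)·(2.25) + (-3.75)·(-3.75) + (3.25)·(3.25)) / 3 = 32.75/3 = 10.9167
  s[Y,Z] = ((-1.75)·(-3) + (2.25)·(3) + (-3.75)·(-2) + (3.25)·(2)) / 3 = 26/3 = 8.6667
  s[Z,Z] = ((-3)·(-3) + (3)·(3) + (-2)·(-2) + (2)·(2)) / 3 = 26/3 = 8.6667
  Sample standard deviations s_i = √(s[i,i]):
  s(X) = √(4.6667) = 2.1602
  s(Y) = √(10.9167) = 3.304
  s(Z) = √(8.6667) = 2.9439

Step 3 — r_{ij} = s_{ij} / (s_i · s_j):
  r[X,X] = 1 (diagonal).
  r[X,Y] = -5 / (2.1602 · 3.304) = -5 / 7.1375 = -0.7005
  r[X,Z] = -2.3333 / (2.1602 · 2.9439) = -2.3333 / 6.3596 = -0.3669
  r[Y,Y] = 1 (diagonal).
  r[Y,Z] = 8.6667 / (3.304 · 2.9439) = 8.6667 / 9.7268 = 0.891
  r[Z,Z] = 1 (diagonal).

R is symmetric with unit diagonal. Assembling:

R = [[1, -0.7005, -0.3669],
 [-0.7005, 1, 0.891],
 [-0.3669, 0.891, 1]]


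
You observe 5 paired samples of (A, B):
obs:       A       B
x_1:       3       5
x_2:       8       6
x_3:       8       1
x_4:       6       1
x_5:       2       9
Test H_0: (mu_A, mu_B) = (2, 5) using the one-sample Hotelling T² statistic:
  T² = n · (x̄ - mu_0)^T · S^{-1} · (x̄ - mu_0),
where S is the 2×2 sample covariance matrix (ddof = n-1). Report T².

Step 1 — sample mean vector:
  mean(A) = (3 + 8 + 8 + 6 + 2) / 5 = 27/5 = 5.4
  mean(B) = (5 + 6 + 1 + 1 + 9) / 5 = 22/5 = 4.4
  x̄ = (5.4, 4.4),  deviation x̄ - mu_0 = (5.4, 4.4) - (2, 5) = (3.4, -0.6).

Step 2 — sample covariance matrix, S[i,j] = (1/(n-1)) · Σ_k (x_{k,i} - mean_i) · (x_{k,j} - mean_j), divisor n-1 = 4:
  S[A,A] = ((-2.4)·(-2.4) + (2.6)·(2.6) + (2.6)·(2.6) + (0.6)·(0.6) + (-3.4)·(-3.4)) / 4 = 31.2/4 = 7.8
  S[A,B] = ((-2.4)·(0.6) + (2.6)·(1.6) + (2.6)·(-3.4) + (0.6)·(-3.4) + (-3.4)·(4.6)) / 4 = -23.8/4 = -5.95
  S[B,B] = ((0.6)·(0.6) + (1.6)·(1.6) + (-3.4)·(-3.4) + (-3.4)·(-3.4) + (4.6)·(4.6)) / 4 = 47.2/4 = 11.8
  S = [[7.8, -5.95],
 [-5.95, 11.8]].

Step 3 — invert S. det(S) = 7.8·11.8 - (-5.95)² = 56.6375.
  S^{-1} = (1/det) · [[d, -b], [-b, a]] = [[0.2083, 0.1051],
 [0.1051, 0.1377]].

Step 4 — quadratic form (x̄ - mu_0)^T · S^{-1} · (x̄ - mu_0):
  S^{-1} · (x̄ - mu_0) = (0.6453, 0.2746),
  (x̄ - mu_0)^T · [...] = (3.4)·(0.6453) + (-0.6)·(0.2746) = 2.0294.

Step 5 — scale by n: T² = 5 · 2.0294 = 10.147.

T² ≈ 10.147


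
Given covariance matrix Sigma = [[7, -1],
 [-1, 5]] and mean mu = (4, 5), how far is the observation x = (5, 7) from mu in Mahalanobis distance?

Step 1 — centre the observation: (x - mu) = (1, 2).

Step 2 — invert Sigma. det(Sigma) = 7·5 - (-1)² = 34.
  Sigma^{-1} = (1/det) · [[d, -b], [-b, a]] = [[0.1471, 0.0294],
 [0.0294, 0.2059]].

Step 3 — form the quadratic (x - mu)^T · Sigma^{-1} · (x - mu):
  Sigma^{-1} · (x - mu) = (0.2059, 0.4412).
  (x - mu)^T · [Sigma^{-1} · (x - mu)] = (1)·(0.2059) + (2)·(0.4412) = 1.0882.

Step 4 — take square root: d = √(1.0882) ≈ 1.0432.

d(x, mu) = √(1.0882) ≈ 1.0432


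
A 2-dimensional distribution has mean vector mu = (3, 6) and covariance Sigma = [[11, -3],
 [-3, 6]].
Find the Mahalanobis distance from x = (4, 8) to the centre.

Step 1 — centre the observation: (x - mu) = (1, 2).

Step 2 — invert Sigma. det(Sigma) = 11·6 - (-3)² = 57.
  Sigma^{-1} = (1/det) · [[d, -b], [-b, a]] = [[0.1053, 0.0526],
 [0.0526, 0.193]].

Step 3 — form the quadratic (x - mu)^T · Sigma^{-1} · (x - mu):
  Sigma^{-1} · (x - mu) = (0.2105, 0.4386).
  (x - mu)^T · [Sigma^{-1} · (x - mu)] = (1)·(0.2105) + (2)·(0.4386) = 1.0877.

Step 4 — take square root: d = √(1.0877) ≈ 1.0429.

d(x, mu) = √(1.0877) ≈ 1.0429


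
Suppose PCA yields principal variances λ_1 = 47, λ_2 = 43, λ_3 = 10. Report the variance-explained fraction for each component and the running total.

Step 1 — total variance = trace(Sigma) = Σ λ_i = 47 + 43 + 10 = 100.

Step 2 — fraction explained by component i = λ_i / Σ λ:
  PC1: 47/100 = 0.47
  PC2: 43/100 = 0.43
  PC3: 10/100 = 0.1

Step 3 — cumulative fraction after k components = (λ_1 + ... + λ_k) / Σ λ:
  k = 1: 47/100 = 0.47
  k = 2: (47 + 43)/100 = 90/100 = 0.9
  k = 3: (47 + 43 + 10)/100 = 100/100 = 1

Summary (fraction, with percent):

explained: PC1 0.47 (47%), PC2 0.43 (43%), PC3 0.1 (10%);  cumulative: 0.47, 0.9, 1


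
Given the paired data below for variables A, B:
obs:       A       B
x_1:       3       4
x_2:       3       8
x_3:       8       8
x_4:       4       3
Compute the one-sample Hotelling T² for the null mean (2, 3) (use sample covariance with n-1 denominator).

Step 1 — sample mean vector:
  mean(A) = (3 + 3 + 8 + 4) / 4 = 18/4 = 4.5
  mean(B) = (4 + 8 + 8 + 3) / 4 = 23/4 = 5.75
  x̄ = (4.5, 5.75),  deviation x̄ - mu_0 = (4.5, 5.75) - (2, 3) = (2.5, 2.75).

Step 2 — sample covariance matrix, S[i,j] = (1/(n-1)) · Σ_k (x_{k,i} - mean_i) · (x_{k,j} - mean_j), divisor n-1 = 3:
  S[A,A] = ((-1.5)·(-1.5) + (-1.5)·(-1.5) + (3.5)·(3.5) + (-0.5)·(-0.5)) / 3 = 17/3 = 5.6667
  S[A,B] = ((-1.5)·(-1.75) + (-1.5)·(2.25) + (3.5)·(2.25) + (-0.5)·(-2.75)) / 3 = 8.5/3 = 2.8333
  S[B,B] = ((-1.75)·(-1.75) + (2.25)·(2.25) + (2.25)·(2.25) + (-2.75)·(-2.75)) / 3 = 20.75/3 = 6.9167
  S = [[5.6667, 2.8333],
 [2.8333, 6.9167]].

Step 3 — invert S. det(S) = 5.6667·6.9167 - (2.8333)² = 31.1667.
  S^{-1} = (1/det) · [[d, -b], [-b, a]] = [[0.2219, -0.0909],
 [-0.0909, 0.1818]].

Step 4 — quadratic form (x̄ - mu_0)^T · S^{-1} · (x̄ - mu_0):
  S^{-1} · (x̄ - mu_0) = (0.3048, 0.2727),
  (x̄ - mu_0)^T · [...] = (2.5)·(0.3048) + (2.75)·(0.2727) = 1.512.

Step 5 — scale by n: T² = 4 · 1.512 = 6.0481.

T² ≈ 6.0481


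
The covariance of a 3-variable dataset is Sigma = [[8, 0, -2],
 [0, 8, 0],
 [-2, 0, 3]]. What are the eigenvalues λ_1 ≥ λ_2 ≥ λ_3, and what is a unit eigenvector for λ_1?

Step 1 — characteristic polynomial p(λ) = det(λI - Sigma) = λ³ - tr·λ² + c_1·λ - det, where tr = trace, c_1 = sum of the principal 2×2 minors, det = det(Sigma):
  tr = 8 + 8 + 3 = 19,
  c_1 = (8·8 - (0)²) + (8·3 - (-2)²) + (8·3 - (0)²) = 64 + 20 + 24 = 108,
  det = 8·(8·3 - (0)²) - (0)·((0)·3 - (0)·(-2)) + (-2)·((0)·(0) - 8·(-2)) = 8·(24) - (0)·(0) + (-2)·(16) = 160.
  So p(λ) = λ³ - 19λ² + 108λ - 160.
Step 2 — look for an integer root (rational root theorem: any rational root is an integer divisor of 160). Testing λ = 8:
  p(8) = 512 - 1216 + 864 - 160 = 0  ✓
  Dividing out (λ - 8): p(λ) = (λ - 8)(λ² - 11λ + 20).
Step 3 — remaining eigenvalues from the quadratic λ² - 11λ + 20 = 0:
  Δ = 11² - 4·20 = 121 - 80 = 41,  λ = (11 ± √41)/2 = (11 ± 6.4031)/2 ≈ 8.7016 or 2.2984.
  Sorted: λ_1 = 8.7016,  λ_2 = 8,  λ_3 = 2.2984  (check: sum = 19 = tr ✓).

Step 4 — unit eigenvector for λ_1 ≈ 8.7016: v spans the null space of (Sigma - λ_1 I), whose rows are
  r_1 = (-0.7016, 0, -2),  r_2 = (0, -0.7016, 0),  r_3 = (-2, 0, -5.7016).
  v is orthogonal to every row, so take v ∝ r_1 × r_2 = ((0)·(0) - (-2)·(-0.7016), (-2)·(0) - (-0.7016)·(0), (-0.7016)·(-0.7016) - (0)·(0)) ≈ (-1.4031, 0, 0.4922).
  Rescale (multiply by -1 so the first nonzero entry is positive): u = (1.4031, 0, -0.4922).
  ||u|| = √((1.4031)² + (0)² + (-0.4922)²) = √(2.211) ≈ 1.4869,  v_1 = u/||u|| ≈ (0.9436, 0, -0.331) (||v_1|| = 1).

λ_1 = 8.7016,  λ_2 = 8,  λ_3 = 2.2984;  v_1 ≈ (0.9436, 0, -0.331)


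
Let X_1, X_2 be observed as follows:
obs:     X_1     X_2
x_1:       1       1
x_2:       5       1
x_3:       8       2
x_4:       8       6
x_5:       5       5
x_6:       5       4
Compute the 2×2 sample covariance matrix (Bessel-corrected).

Step 1 — column means:
  mean(X_1) = (1 + 5 + 8 + 8 + 5 + 5) / 6 = 32/6 = 5.3333
  mean(X_2) = (1 + 1 + 2 + 6 + 5 + 4) / 6 = 19/6 = 3.1667

Step 2 — sample covariance S[i,j] = (1/(n-1)) · Σ_k (x_{k,i} - mean_i) · (x_{k,j} - mean_j), with n-1 = 5.
  S[X_1,X_1] = ((-4.3333)·(-4.3333) + (-0.3333)·(-0.3333) + (2.6667)·(2.6667) + (2.6667)·(2.6667) + (-0.3333)·(-0.3333) + (-0.3333)·(-0.3333)) / 5 = 33.3333/5 = 6.6667
  S[X_1,X_2] = ((-4.3333)·(-2.1667) + (-0.3333)·(-2.1667) + (2.6667)·(-1.1667) + (2.6667)·(2.8333) + (-0.3333)·(1.8333) + (-0.3333)·(0.8333)) / 5 = 13.6667/5 = 2.7333
  S[X_2,X_2] = ((-2.1667)·(-2.1667) + (-2.1667)·(-2.1667) + (-1.1667)·(-1.1667) + (2.8333)·(2.8333) + (1.8333)·(1.8333) + (0.8333)·(0.8333)) / 5 = 22.8333/5 = 4.5667

S is symmetric (S[j,i] = S[i,j]). Assembling:

S = [[6.6667, 2.7333],
 [2.7333, 4.5667]]


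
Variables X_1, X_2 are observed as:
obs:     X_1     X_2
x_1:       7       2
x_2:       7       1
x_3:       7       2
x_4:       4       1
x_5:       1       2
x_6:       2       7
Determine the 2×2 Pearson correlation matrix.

Step 1 — column means:
  mean(X_1) = (7 + 7 + 7 + 4 + 1 + 2) / 6 = 28/6 = 4.6667
  mean(X_2) = (2 + 1 + 2 + 1 + 2 + 7) / 6 = 15/6 = 2.5

Step 2 — sample variances and covariances s[i,j] = (1/(n-1)) · Σ_k (x_{k,i} - mean_i) · (x_{k,j} - mean_j), with n-1 = 5:
  s[X_1,X_1] = ((2.3333)·(2.3333) + (2.3333)·(2.3333) + (2.3333)·(2.3333) + (-0.6667)·(-0.6667) + (-3.6667)·(-3.6667) + (-2.6667)·(-2.6667)) / 5 = 37.3333/5 = 7.4667
  s[X_1,X_2] = ((2.3333)·(-0.5) + (2.3333)·(-1.5) + (2.3333)·(-0.5) + (-0.6667)·(-1.5) + (-3.6667)·(-0.5) + (-2.6667)·(4.5)) / 5 = -15/5 = -3
  s[X_2,X_2] = ((-0.5)·(-0.5) + (-1.5)·(-1.5) + (-0.5)·(-0.5) + (-1.5)·(-1.5) + (-0.5)·(-0.5) + (4.5)·(4.5)) / 5 = 25.5/5 = 5.1
  Sample standard deviations s_i = √(s[i,i]):
  s(X_1) = √(7.4667) = 2.7325
  s(X_2) = √(5.1) = 2.2583

Step 3 — r_{ij} = s_{ij} / (s_i · s_j):
  r[X_1,X_1] = 1 (diagonal).
  r[X_1,X_2] = -3 / (2.7325 · 2.2583) = -3 / 6.1709 = -0.4862
  r[X_2,X_2] = 1 (diagonal).

R is symmetric with unit diagonal. Assembling:

R = [[1, -0.4862],
 [-0.4862, 1]]


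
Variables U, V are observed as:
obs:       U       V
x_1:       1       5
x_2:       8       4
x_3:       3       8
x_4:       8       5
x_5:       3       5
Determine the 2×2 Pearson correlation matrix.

Step 1 — column means:
  mean(U) = (1 + 8 + 3 + 8 + 3) / 5 = 23/5 = 4.6
  mean(V) = (5 + 4 + 8 + 5 + 5) / 5 = 27/5 = 5.4

Step 2 — sample variances and covariances s[i,j] = (1/(n-1)) · Σ_k (x_{k,i} - mean_i) · (x_{k,j} - mean_j), with n-1 = 4:
  s[U,U] = ((-3.6)·(-3.6) + (3.4)·(3.4) + (-1.6)·(-1.6) + (3.4)·(3.4) + (-1.6)·(-1.6)) / 4 = 41.2/4 = 10.3
  s[U,V] = ((-3.6)·(-0.4) + (3.4)·(-1.4) + (-1.6)·(2.6) + (3.4)·(-0.4) + (-1.6)·(-0.4)) / 4 = -8.2/4 = -2.05
  s[V,V] = ((-0.4)·(-0.4) + (-1.4)·(-1.4) + (2.6)·(2.6) + (-0.4)·(-0.4) + (-0.4)·(-0.4)) / 4 = 9.2/4 = 2.3
  Sample standard deviations s_i = √(s[i,i]):
  s(U) = √(10.3) = 3.2094
  s(V) = √(2.3) = 1.5166

Step 3 — r_{ij} = s_{ij} / (s_i · s_j):
  r[U,U] = 1 (diagonal).
  r[U,V] = -2.05 / (3.2094 · 1.5166) = -2.05 / 4.8672 = -0.4212
  r[V,V] = 1 (diagonal).

R is symmetric with unit diagonal. Assembling:

R = [[1, -0.4212],
 [-0.4212, 1]]


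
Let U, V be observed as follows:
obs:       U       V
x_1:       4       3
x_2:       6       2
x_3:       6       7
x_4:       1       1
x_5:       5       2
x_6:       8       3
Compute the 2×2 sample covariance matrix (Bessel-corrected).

Step 1 — column means:
  mean(U) = (4 + 6 + 6 + 1 + 5 + 8) / 6 = 30/6 = 5
  mean(V) = (3 + 2 + 7 + 1 + 2 + 3) / 6 = 18/6 = 3

Step 2 — sample covariance S[i,j] = (1/(n-1)) · Σ_k (x_{k,i} - mean_i) · (x_{k,j} - mean_j), with n-1 = 5.
  S[U,U] = ((-1)·(-1) + (1)·(1) + (1)·(1) + (-4)·(-4) + (0)·(0) + (3)·(3)) / 5 = 28/5 = 5.6
  S[U,V] = ((-1)·(0) + (1)·(-1) + (1)·(4) + (-4)·(-2) + (0)·(-1) + (3)·(0)) / 5 = 11/5 = 2.2
  S[V,V] = ((0)·(0) + (-1)·(-1) + (4)·(4) + (-2)·(-2) + (-1)·(-1) + (0)·(0)) / 5 = 22/5 = 4.4

S is symmetric (S[j,i] = S[i,j]). Assembling:

S = [[5.6, 2.2],
 [2.2, 4.4]]
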